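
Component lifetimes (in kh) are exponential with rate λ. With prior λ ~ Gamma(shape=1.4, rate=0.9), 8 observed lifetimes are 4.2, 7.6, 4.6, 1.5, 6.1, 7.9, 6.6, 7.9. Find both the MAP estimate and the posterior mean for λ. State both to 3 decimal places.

Σ times = 46.4. Posterior: Gamma(shape = 1.4+8 = 9.4, rate = 0.9+46.4 = 47.3).
Mode = (α−1)/β = 8.4/47.3 = 0.178.
Mean = α/β = 9.4/47.3 = 0.199.
The mean is pulled above the mode by the posterior's right skew.

MAP estimate = 0.178, posterior mean = 0.199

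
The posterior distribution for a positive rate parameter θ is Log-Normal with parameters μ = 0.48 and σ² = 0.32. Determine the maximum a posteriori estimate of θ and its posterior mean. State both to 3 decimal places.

MAP = 1.174, posterior mean = 1.896

Mode = exp(μ − σ²) = exp(0.16) = 1.174.
Mean = exp(μ + σ²/2) = exp(0.640) = 1.896.
Right-skewed posterior ⇒ mode < mean.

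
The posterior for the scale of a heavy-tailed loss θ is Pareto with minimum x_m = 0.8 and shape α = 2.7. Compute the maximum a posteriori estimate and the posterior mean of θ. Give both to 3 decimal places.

MAP = 0.800, posterior mean = 1.271

The Pareto density is strictly decreasing on [x_m, ∞), so the mode is x_m = 0.800.
Mean = α·x_m/(α−1) = 2.7·0.8/1.7 = 1.271.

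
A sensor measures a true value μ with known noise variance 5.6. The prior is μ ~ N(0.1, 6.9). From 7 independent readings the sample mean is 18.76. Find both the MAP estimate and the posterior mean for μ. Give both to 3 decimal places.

MAP = 16.821, posterior mean = 16.821

Posterior for μ is Normal. Precision-weighted mean: (1/6.9·0.1 + 7/5.6·18.76) / (1/6.9 + 7/5.6) = 16.821.
A Normal posterior is symmetric, so mode = mean.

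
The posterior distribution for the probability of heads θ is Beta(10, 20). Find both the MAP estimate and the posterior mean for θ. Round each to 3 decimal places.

Mode = (10−1)/(10+20−2) = 9/28 = 0.321.
Mean = 10/(10+20) = 10/30 = 0.333.
The mean is pulled above the mode by the posterior's right skew.

MAP = 0.321, posterior mean = 0.333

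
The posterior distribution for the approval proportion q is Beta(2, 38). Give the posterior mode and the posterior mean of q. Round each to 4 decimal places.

Mode = (2−1)/(2+38−2) = 1/38 = 0.0263.
Mean = 2/(2+38) = 2/40 = 0.0500.
Right-skewed posterior ⇒ mode < mean.

MAP = 0.0263; posterior mean = 0.0500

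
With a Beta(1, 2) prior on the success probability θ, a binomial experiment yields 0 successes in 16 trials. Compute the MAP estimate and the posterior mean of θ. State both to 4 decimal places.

Posterior: Beta(1+0, 2+16) = Beta(1, 18).
Since α = 1 ≤ 1 and β > 1, the Beta density is monotone decreasing on [0,1]; the mode is at 0.
Mean = 1/(1+18) = 0.0526.
Mean > mode: the posterior has a right tail.

θ_MAP = 0.0000, E[θ|data] = 0.0526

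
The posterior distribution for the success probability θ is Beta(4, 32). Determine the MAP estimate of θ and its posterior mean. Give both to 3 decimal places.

Mode = (4−1)/(4+32−2) = 3/34 = 0.088.
Mean = 4/(4+32) = 4/36 = 0.111.
Right-skewed posterior ⇒ mode < mean.

MAP = 0.088, posterior mean = 0.111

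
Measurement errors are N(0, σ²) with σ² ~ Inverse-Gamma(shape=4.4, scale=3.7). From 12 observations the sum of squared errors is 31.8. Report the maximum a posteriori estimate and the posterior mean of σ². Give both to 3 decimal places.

Posterior: Inverse-Gamma(shape = 4.4+12/2 = 10.4, scale = 3.7+31.8/2 = 19.6).
Mode = β/(α+1) = 19.6/11.4 = 1.719.
Mean = β/(α−1) = 19.6/9.4 = 2.085.
Mean > mode: the posterior has a right tail.

MAP: 1.719. Posterior mean: 2.085.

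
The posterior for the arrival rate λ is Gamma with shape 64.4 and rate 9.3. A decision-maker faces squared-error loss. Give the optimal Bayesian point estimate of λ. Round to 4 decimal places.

6.9247

Mode = (α−1)/β = 63.4/9.3 = 6.8172.
Mean = α/β = 64.4/9.3 = 6.9247.
Squared-error loss ⇒ the optimal estimator is the posterior mean.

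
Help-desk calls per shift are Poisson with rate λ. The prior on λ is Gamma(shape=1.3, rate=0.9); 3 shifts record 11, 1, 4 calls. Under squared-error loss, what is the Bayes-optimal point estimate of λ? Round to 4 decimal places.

4.4359

Σ counts = 16. Posterior: Gamma(shape = 1.3+16 = 17.3, rate = 0.9+3 = 3.9).
Mode = (α−1)/β = 16.3/3.9 = 4.1795.
Mean = α/β = 17.3/3.9 = 4.4359.
Squared-error loss ⇒ the optimal estimator is the posterior mean.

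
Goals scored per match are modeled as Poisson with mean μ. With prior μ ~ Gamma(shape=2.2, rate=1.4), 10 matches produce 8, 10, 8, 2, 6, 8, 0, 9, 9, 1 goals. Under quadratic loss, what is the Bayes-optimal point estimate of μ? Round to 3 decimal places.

5.544

Σ counts = 61. Posterior: Gamma(shape = 2.2+61 = 63.2, rate = 1.4+10 = 11.4).
Mode = (α−1)/β = 62.2/11.4 = 5.456.
Mean = α/β = 63.2/11.4 = 5.544.
Quadratic loss ⇒ the optimal estimator is the posterior mean.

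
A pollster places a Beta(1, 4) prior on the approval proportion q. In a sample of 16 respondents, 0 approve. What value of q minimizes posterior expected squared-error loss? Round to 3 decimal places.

Posterior: Beta(1+0, 4+16) = Beta(1, 20).
Since α = 1 ≤ 1 and β > 1, the Beta density is monotone decreasing on [0,1]; the mode is at 0.
Mean = 1/(1+20) = 0.048.
Squared-error loss ⇒ the optimal estimator is the posterior mean.

0.048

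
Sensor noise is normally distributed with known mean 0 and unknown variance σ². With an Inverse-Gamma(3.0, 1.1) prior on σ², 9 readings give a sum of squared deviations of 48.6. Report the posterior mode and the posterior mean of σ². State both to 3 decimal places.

Posterior: Inverse-Gamma(shape = 3.0+9/2 = 7.5, scale = 1.1+48.6/2 = 25.4).
Mode = β/(α+1) = 25.4/8.5 = 2.988.
Mean = β/(α−1) = 25.4/6.5 = 3.908.

posterior mode = 2.988, posterior mean = 3.908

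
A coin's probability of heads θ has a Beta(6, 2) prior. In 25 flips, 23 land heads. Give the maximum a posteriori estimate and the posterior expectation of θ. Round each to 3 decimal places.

Posterior: Beta(6+23, 2+2) = Beta(29, 4).
Mode = (29−1)/(29+4−2) = 28/31 = 0.903.
Mean = 29/(29+4) = 29/33 = 0.879.
The posterior is left-skewed, so the mode exceeds the mean.

θ_MAP = 0.903, E[θ|data] = 0.879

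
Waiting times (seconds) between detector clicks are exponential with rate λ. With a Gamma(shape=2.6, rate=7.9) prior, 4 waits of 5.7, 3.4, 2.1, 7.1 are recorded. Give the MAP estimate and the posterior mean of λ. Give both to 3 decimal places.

Σ times = 18.3. Posterior: Gamma(shape = 2.6+4 = 6.6, rate = 7.9+18.3 = 26.2).
Mode = (α−1)/β = 5.6/26.2 = 0.214.
Mean = α/β = 6.6/26.2 = 0.252.
Right-skewed posterior ⇒ mode < mean.

MAP estimate = 0.214, posterior mean = 0.252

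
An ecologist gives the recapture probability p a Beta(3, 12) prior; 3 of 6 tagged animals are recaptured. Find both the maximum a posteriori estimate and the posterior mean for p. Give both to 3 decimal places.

Posterior: Beta(3+3, 12+3) = Beta(6, 15).
Mode = (6−1)/(6+15−2) = 5/19 = 0.263.
Mean = 6/(6+15) = 6/21 = 0.286.
The posterior is right-skewed, so the mean exceeds the mode.

MAP = 0.263; posterior mean = 0.286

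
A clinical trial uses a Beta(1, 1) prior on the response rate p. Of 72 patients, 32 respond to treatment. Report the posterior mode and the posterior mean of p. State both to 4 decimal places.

Posterior: Beta(1+32, 1+40) = Beta(33, 41).
Mode = (33−1)/(33+41−2) = 32/72 = 0.4444.
Mean = 33/(33+41) = 33/74 = 0.4459.
The mean is pulled above the mode by the posterior's right skew.

posterior mode = 0.4444, posterior mean = 0.4459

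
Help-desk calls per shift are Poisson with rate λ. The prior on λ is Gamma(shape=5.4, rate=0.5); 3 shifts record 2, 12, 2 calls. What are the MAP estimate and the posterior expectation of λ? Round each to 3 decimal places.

MAP: 5.829. Posterior mean: 6.114.

Σ counts = 16. Posterior: Gamma(shape = 5.4+16 = 21.4, rate = 0.5+3 = 3.5).
Mode = (α−1)/β = 20.4/3.5 = 5.829.
Mean = α/β = 21.4/3.5 = 6.114.
Right-skewed posterior ⇒ mode < mean.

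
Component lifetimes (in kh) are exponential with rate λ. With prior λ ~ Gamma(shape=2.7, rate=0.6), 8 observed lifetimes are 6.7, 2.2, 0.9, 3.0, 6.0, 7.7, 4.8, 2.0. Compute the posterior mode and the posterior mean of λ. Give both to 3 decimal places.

Σ times = 33.3. Posterior: Gamma(shape = 2.7+8 = 10.7, rate = 0.6+33.3 = 33.9).
Mode = (α−1)/β = 9.7/33.9 = 0.286.
Mean = α/β = 10.7/33.9 = 0.316.

λ_MAP = 0.286, E[λ|data] = 0.316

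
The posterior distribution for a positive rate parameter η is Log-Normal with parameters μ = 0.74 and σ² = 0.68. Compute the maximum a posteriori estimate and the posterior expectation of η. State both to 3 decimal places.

Mode = exp(μ − σ²) = exp(0.06) = 1.062.
Mean = exp(μ + σ²/2) = exp(1.080) = 2.945.
The mean is pulled above the mode by the posterior's right skew.

MAP = 1.062; posterior mean = 2.945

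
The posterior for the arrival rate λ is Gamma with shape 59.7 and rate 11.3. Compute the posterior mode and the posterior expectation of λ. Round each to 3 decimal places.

λ_MAP = 5.195, E[λ|data] = 5.283

Mode = (α−1)/β = 58.7/11.3 = 5.195.
Mean = α/β = 59.7/11.3 = 5.283.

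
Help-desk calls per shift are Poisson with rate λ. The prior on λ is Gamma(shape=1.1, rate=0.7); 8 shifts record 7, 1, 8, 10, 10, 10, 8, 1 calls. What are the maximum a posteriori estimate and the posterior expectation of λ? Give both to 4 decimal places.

Σ counts = 55. Posterior: Gamma(shape = 1.1+55 = 56.1, rate = 0.7+8 = 8.7).
Mode = (α−1)/β = 55.1/8.7 = 6.3333.
Mean = α/β = 56.1/8.7 = 6.4483.
The mean is pulled above the mode by the posterior's right skew.

MAP = 6.3333, posterior mean = 6.4483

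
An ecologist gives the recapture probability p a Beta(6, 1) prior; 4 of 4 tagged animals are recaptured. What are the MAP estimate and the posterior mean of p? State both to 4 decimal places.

p_MAP = 1.0000, E[p|data] = 0.9091

Posterior: Beta(6+4, 1+0) = Beta(10, 1).
Since β = 1 ≤ 1 and α > 1, the Beta density is monotone increasing on [0,1]; the mode is at 1.
Mean = 10/(10+1) = 0.9091.
Mode > mean: the posterior has a left tail.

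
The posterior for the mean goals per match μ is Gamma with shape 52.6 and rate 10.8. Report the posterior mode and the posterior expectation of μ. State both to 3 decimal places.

Mode = (α−1)/β = 51.6/10.8 = 4.778.
Mean = α/β = 52.6/10.8 = 4.870.

μ_MAP = 4.778, E[μ|data] = 4.870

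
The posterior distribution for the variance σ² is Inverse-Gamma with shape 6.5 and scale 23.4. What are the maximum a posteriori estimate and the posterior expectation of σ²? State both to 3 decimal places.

Mode = β/(α+1) = 23.4/7.5 = 3.120.
Mean = β/(α−1) = 23.4/5.5 = 4.255.
Mean > mode: the posterior has a right tail.

MAP = 3.120; posterior mean = 4.255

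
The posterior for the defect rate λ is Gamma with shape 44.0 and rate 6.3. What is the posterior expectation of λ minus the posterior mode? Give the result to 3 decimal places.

0.159

Mode = (α−1)/β = 43.0/6.3 = 6.825.
Mean = α/β = 44.0/6.3 = 6.984.
Difference = 6.984 − 6.825 = 0.159.
The posterior is right-skewed, so the mean exceeds the mode.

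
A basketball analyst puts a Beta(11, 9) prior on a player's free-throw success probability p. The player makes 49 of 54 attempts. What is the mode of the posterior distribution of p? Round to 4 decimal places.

0.8194

Posterior: Beta(11+49, 9+5) = Beta(60, 14).
Mode = (60−1)/(60+14−2) = 59/72 = 0.8194.
Mean = 60/(60+14) = 60/74 = 0.8108.
This is the posterior mode — the MAP estimate.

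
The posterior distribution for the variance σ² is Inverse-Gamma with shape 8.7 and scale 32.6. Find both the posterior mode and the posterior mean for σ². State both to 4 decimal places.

σ²_MAP = 3.3608, E[σ²|data] = 4.2338

Mode = β/(α+1) = 32.6/9.7 = 3.3608.
Mean = β/(α−1) = 32.6/7.7 = 4.2338.
The posterior is right-skewed, so the mean exceeds the mode.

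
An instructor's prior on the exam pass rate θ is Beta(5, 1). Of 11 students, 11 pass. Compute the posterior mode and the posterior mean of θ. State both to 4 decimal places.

Posterior: Beta(5+11, 1+0) = Beta(16, 1).
Since β = 1 ≤ 1 and α > 1, the Beta density is monotone increasing on [0,1]; the mode is at 1.
Mean = 16/(16+1) = 0.9412.

posterior mode = 1.0000, posterior mean = 0.9412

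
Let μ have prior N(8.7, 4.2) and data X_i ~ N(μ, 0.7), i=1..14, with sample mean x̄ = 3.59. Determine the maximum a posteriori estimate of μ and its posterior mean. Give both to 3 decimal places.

Posterior for μ is Normal. Precision-weighted mean: (1/4.2·8.7 + 14/0.7·3.59) / (1/4.2 + 14/0.7) = 3.650.
A Normal posterior is symmetric, so mode = mean.

MAP = 3.650; posterior mean = 3.650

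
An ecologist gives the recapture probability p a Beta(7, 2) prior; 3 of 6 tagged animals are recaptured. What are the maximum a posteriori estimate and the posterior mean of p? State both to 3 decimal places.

Posterior: Beta(7+3, 2+3) = Beta(10, 5).
Mode = (10−1)/(10+5−2) = 9/13 = 0.692.
Mean = 10/(10+5) = 10/15 = 0.667.

maximum a posteriori estimate = 0.692, posterior mean = 0.667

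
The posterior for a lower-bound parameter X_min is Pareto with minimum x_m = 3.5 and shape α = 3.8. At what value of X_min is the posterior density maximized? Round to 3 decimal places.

3.500

The Pareto density is strictly decreasing on [x_m, ∞), so the mode is x_m = 3.500.
Mean = α·x_m/(α−1) = 3.8·3.5/2.8 = 4.750.
This is the posterior mode — the MAP estimate.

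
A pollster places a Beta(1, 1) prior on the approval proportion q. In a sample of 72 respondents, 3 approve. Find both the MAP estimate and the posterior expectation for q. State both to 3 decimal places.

MAP: 0.042. Posterior mean: 0.054.

Posterior: Beta(1+3, 1+69) = Beta(4, 70).
Mode = (4−1)/(4+70−2) = 3/72 = 0.042.
With a flat prior the MAP equals the MLE, 3/72.
Mean = 4/(4+70) = 4/74 = 0.054.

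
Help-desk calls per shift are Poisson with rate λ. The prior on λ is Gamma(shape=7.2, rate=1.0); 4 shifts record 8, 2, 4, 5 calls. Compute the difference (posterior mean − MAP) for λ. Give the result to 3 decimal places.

0.200

Σ counts = 19. Posterior: Gamma(shape = 7.2+19 = 26.2, rate = 1.0+4 = 5.0).
Mode = (α−1)/β = 25.2/5.0 = 5.040.
Mean = α/β = 26.2/5.0 = 5.240.
Difference = 5.240 − 5.040 = 0.200.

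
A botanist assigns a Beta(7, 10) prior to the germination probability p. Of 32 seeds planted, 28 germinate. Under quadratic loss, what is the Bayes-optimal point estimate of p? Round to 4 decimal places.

Posterior: Beta(7+28, 10+4) = Beta(35, 14).
Mode = (35−1)/(35+14−2) = 34/47 = 0.7234.
Mean = 35/(35+14) = 35/49 = 0.7143.
Quadratic loss ⇒ the optimal estimator is the posterior mean.

0.7143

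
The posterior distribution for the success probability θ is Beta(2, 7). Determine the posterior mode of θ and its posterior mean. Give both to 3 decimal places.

Mode = (2−1)/(2+7−2) = 1/7 = 0.143.
Mean = 2/(2+7) = 2/9 = 0.222.

MAP: 0.143. Posterior mean: 0.222.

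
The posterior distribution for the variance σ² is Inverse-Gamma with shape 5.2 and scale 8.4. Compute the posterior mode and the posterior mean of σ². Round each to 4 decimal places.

MAP: 1.3548. Posterior mean: 2.0000.

Mode = β/(α+1) = 8.4/6.2 = 1.3548.
Mean = β/(α−1) = 8.4/4.2 = 2.0000.
Right-skewed posterior ⇒ mode < mean.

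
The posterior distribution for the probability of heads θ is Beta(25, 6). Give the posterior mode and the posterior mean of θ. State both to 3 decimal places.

Mode = (25−1)/(25+6−2) = 24/29 = 0.828.
Mean = 25/(25+6) = 25/31 = 0.806.
Left-skewed posterior ⇒ mean < mode.

MAP = 0.828; posterior mean = 0.806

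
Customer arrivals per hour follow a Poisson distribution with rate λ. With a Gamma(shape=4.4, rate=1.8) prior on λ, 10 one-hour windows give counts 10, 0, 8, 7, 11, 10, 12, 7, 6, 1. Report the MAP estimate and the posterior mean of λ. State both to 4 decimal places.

Σ counts = 72. Posterior: Gamma(shape = 4.4+72 = 76.4, rate = 1.8+10 = 11.8).
Mode = (α−1)/β = 75.4/11.8 = 6.3898.
Mean = α/β = 76.4/11.8 = 6.4746.

λ_MAP = 6.3898, E[λ|data] = 6.4746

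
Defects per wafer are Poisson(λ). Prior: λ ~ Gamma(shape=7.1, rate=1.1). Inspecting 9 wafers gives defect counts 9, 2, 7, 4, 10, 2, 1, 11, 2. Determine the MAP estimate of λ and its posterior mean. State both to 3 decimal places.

λ_MAP = 5.356, E[λ|data] = 5.455

Σ counts = 48. Posterior: Gamma(shape = 7.1+48 = 55.1, rate = 1.1+9 = 10.1).
Mode = (α−1)/β = 54.1/10.1 = 5.356.
Mean = α/β = 55.1/10.1 = 5.455.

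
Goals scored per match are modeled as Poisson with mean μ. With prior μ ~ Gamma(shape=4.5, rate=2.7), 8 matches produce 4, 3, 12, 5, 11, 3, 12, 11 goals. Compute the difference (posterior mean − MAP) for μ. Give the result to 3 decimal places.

Σ counts = 61. Posterior: Gamma(shape = 4.5+61 = 65.5, rate = 2.7+8 = 10.7).
Mode = (α−1)/β = 64.5/10.7 = 6.028.
Mean = α/β = 65.5/10.7 = 6.121.
Difference = 6.121 − 6.028 = 0.093.

0.093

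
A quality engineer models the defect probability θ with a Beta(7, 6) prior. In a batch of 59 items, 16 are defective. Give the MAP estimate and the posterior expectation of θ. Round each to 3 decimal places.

MAP estimate = 0.314, posterior expectation = 0.319

Posterior: Beta(7+16, 6+43) = Beta(23, 49).
Mode = (23−1)/(23+49−2) = 22/70 = 0.314.
Mean = 23/(23+49) = 23/72 = 0.319.
Right-skewed posterior ⇒ mode < mean.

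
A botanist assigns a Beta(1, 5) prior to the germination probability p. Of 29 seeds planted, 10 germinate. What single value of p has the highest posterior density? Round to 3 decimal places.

Posterior: Beta(1+10, 5+19) = Beta(11, 24).
Mode = (11−1)/(11+24−2) = 10/33 = 0.303.
Mean = 11/(11+24) = 11/35 = 0.314.
This is the posterior mode — the MAP estimate.

0.303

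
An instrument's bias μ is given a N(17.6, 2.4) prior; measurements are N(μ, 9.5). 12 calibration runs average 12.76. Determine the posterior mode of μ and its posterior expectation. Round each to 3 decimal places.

Posterior for μ is Normal. Precision-weighted mean: (1/2.4·17.6 + 12/9.5·12.76) / (1/2.4 + 12/9.5) = 13.961.
A Normal posterior is symmetric, so mode = mean.

MAP = 13.961; posterior mean = 13.961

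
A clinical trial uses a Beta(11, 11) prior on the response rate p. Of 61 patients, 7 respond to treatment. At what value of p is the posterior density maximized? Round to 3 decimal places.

0.210

Posterior: Beta(11+7, 11+54) = Beta(18, 65).
Mode = (18−1)/(18+65−2) = 17/81 = 0.210.
Mean = 18/(18+65) = 18/83 = 0.217.
This is the posterior mode — the MAP estimate.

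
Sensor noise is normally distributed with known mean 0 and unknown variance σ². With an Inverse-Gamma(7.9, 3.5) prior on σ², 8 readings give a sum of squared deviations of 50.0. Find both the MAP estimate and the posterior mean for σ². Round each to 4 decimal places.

σ²_MAP = 2.2093, E[σ²|data] = 2.6147

Posterior: Inverse-Gamma(shape = 7.9+8/2 = 11.9, scale = 3.5+50.0/2 = 28.5).
Mode = β/(α+1) = 28.5/12.9 = 2.2093.
Mean = β/(α−1) = 28.5/10.9 = 2.6147.
Mean > mode: the posterior has a right tail.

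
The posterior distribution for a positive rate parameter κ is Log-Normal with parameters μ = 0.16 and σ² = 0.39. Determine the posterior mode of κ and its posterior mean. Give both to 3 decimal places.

Mode = exp(μ − σ²) = exp(-0.23) = 0.795.
Mean = exp(μ + σ²/2) = exp(0.355) = 1.426.

MAP = 0.795, posterior mean = 1.426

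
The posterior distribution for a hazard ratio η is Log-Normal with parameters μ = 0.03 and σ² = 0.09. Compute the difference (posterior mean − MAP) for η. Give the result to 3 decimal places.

0.136

Mode = exp(μ − σ²) = exp(-0.06) = 0.942.
Mean = exp(μ + σ²/2) = exp(0.075) = 1.078.
Difference = 1.078 − 0.942 = 0.136.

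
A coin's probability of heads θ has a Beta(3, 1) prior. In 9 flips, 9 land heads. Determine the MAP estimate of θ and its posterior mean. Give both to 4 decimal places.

Posterior: Beta(3+9, 1+0) = Beta(12, 1).
Since β = 1 ≤ 1 and α > 1, the Beta density is monotone increasing on [0,1]; the mode is at 1.
Mean = 12/(12+1) = 0.9231.
Left-skewed posterior ⇒ mean < mode.

MAP: 1.0000. Posterior mean: 0.9231.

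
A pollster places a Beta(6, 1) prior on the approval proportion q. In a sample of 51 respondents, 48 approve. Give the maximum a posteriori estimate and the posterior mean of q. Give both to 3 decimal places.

Posterior: Beta(6+48, 1+3) = Beta(54, 4).
Mode = (54−1)/(54+4−2) = 53/56 = 0.946.
Mean = 54/(54+4) = 54/58 = 0.931.
The mean is pulled below the mode by the posterior's left skew.

maximum a posteriori estimate = 0.946, posterior mean = 0.931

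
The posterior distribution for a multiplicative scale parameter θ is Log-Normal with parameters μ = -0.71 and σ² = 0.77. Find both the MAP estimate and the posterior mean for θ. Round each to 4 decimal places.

Mode = exp(μ − σ²) = exp(-1.48) = 0.2276.
Mean = exp(μ + σ²/2) = exp(-0.325) = 0.7225.

MAP estimate = 0.2276, posterior mean = 0.7225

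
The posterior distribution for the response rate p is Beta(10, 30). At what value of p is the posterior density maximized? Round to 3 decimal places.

0.237

Mode = (10−1)/(10+30−2) = 9/38 = 0.237.
Mean = 10/(10+30) = 10/40 = 0.250.
This is the posterior mode — the MAP estimate.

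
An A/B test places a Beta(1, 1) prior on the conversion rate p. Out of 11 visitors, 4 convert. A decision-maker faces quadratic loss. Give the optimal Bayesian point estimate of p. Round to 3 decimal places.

0.385

Posterior: Beta(1+4, 1+7) = Beta(5, 8).
Mode = (5−1)/(5+8−2) = 4/11 = 0.364.
With a flat prior the MAP equals the MLE, 4/11.
Mean = 5/(5+8) = 5/13 = 0.385.
Quadratic loss ⇒ the optimal estimator is the posterior mean.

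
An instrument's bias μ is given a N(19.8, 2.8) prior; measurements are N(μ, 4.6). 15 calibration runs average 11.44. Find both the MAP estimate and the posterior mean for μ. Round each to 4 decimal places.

Posterior for μ is Normal. Precision-weighted mean: (1/2.8·19.8 + 15/4.6·11.44) / (1/2.8 + 15/4.6) = 12.2652.
A Normal posterior is symmetric, so mode = mean.

MAP = 12.2652; posterior mean = 12.2652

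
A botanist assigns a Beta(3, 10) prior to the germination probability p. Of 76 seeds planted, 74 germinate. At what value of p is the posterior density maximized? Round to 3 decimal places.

0.874

Posterior: Beta(3+74, 10+2) = Beta(77, 12).
Mode = (77−1)/(77+12−2) = 76/87 = 0.874.
Mean = 77/(77+12) = 77/89 = 0.865.
This is the posterior mode — the MAP estimate.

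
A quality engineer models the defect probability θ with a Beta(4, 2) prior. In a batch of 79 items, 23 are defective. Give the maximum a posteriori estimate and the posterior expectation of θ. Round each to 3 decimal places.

Posterior: Beta(4+23, 2+56) = Beta(27, 58).
Mode = (27−1)/(27+58−2) = 26/83 = 0.313.
Mean = 27/(27+58) = 27/85 = 0.318.

θ_MAP = 0.313, E[θ|data] = 0.318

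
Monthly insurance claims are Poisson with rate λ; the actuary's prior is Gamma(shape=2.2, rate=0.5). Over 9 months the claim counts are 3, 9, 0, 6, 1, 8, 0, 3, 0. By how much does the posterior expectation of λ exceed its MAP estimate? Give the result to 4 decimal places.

Σ counts = 30. Posterior: Gamma(shape = 2.2+30 = 32.2, rate = 0.5+9 = 9.5).
Mode = (α−1)/β = 31.2/9.5 = 3.2842.
Mean = α/β = 32.2/9.5 = 3.3895.
Difference = 3.3895 − 3.2842 = 0.1053.

0.1053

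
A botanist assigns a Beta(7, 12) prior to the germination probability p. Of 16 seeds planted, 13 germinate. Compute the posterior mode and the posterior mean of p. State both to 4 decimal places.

MAP = 0.5758, posterior mean = 0.5714

Posterior: Beta(7+13, 12+3) = Beta(20, 15).
Mode = (20−1)/(20+15−2) = 19/33 = 0.5758.
Mean = 20/(20+15) = 20/35 = 0.5714.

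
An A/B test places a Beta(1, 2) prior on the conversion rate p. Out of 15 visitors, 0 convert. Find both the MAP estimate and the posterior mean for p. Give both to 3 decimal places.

MAP: 0.000. Posterior mean: 0.056.

Posterior: Beta(1+0, 2+15) = Beta(1, 17).
Since α = 1 ≤ 1 and β > 1, the Beta density is monotone decreasing on [0,1]; the mode is at 0.
Mean = 1/(1+17) = 0.056.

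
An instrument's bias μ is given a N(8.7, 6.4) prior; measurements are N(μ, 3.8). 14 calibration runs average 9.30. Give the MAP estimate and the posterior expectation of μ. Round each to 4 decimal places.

μ_MAP = 9.2756, E[μ|data] = 9.2756

Posterior for μ is Normal. Precision-weighted mean: (1/6.4·8.7 + 14/3.8·9.30) / (1/6.4 + 14/3.8) = 9.2756.
A Normal posterior is symmetric, so mode = mean.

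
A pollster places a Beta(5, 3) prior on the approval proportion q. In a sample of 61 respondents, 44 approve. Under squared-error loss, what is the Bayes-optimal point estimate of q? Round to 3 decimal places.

Posterior: Beta(5+44, 3+17) = Beta(49, 20).
Mode = (49−1)/(49+20−2) = 48/67 = 0.716.
Mean = 49/(49+20) = 49/69 = 0.710.
Squared-error loss ⇒ the optimal estimator is the posterior mean.

0.710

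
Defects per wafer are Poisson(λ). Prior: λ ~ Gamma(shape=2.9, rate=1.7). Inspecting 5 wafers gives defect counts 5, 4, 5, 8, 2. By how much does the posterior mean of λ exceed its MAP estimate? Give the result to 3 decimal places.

0.149

Σ counts = 24. Posterior: Gamma(shape = 2.9+24 = 26.9, rate = 1.7+5 = 6.7).
Mode = (α−1)/β = 25.9/6.7 = 3.866.
Mean = α/β = 26.9/6.7 = 4.015.
Difference = 4.015 − 3.866 = 0.149.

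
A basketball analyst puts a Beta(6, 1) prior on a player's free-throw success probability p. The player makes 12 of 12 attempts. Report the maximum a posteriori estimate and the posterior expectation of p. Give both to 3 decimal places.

Posterior: Beta(6+12, 1+0) = Beta(18, 1).
Since β = 1 ≤ 1 and α > 1, the Beta density is monotone increasing on [0,1]; the mode is at 1.
Mean = 18/(18+1) = 0.947.

MAP = 1.000, posterior mean = 0.947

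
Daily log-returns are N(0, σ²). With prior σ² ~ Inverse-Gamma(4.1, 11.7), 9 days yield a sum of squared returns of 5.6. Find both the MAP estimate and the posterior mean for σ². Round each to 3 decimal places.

σ²_MAP = 1.510, E[σ²|data] = 1.908

Posterior: Inverse-Gamma(shape = 4.1+9/2 = 8.6, scale = 11.7+5.6/2 = 14.5).
Mode = β/(α+1) = 14.5/9.6 = 1.510.
Mean = β/(α−1) = 14.5/7.6 = 1.908.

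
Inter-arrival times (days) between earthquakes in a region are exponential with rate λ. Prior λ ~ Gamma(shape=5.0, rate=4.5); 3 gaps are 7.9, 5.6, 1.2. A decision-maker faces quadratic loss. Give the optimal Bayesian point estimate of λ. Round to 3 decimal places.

Σ times = 14.7. Posterior: Gamma(shape = 5.0+3 = 8.0, rate = 4.5+14.7 = 19.2).
Mode = (α−1)/β = 7.0/19.2 = 0.365.
Mean = α/β = 8.0/19.2 = 0.417.
Quadratic loss ⇒ the optimal estimator is the posterior mean.

0.417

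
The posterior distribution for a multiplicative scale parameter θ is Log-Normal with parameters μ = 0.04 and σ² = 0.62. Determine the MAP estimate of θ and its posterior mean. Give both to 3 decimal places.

θ_MAP = 0.560, E[θ|data] = 1.419

Mode = exp(μ − σ²) = exp(-0.58) = 0.560.
Mean = exp(μ + σ²/2) = exp(0.350) = 1.419.
The mean is pulled above the mode by the posterior's right skew.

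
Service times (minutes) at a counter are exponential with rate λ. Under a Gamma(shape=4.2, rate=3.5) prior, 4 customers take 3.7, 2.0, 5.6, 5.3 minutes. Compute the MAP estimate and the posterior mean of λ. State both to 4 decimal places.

MAP: 0.3582. Posterior mean: 0.4080.

Σ times = 16.6. Posterior: Gamma(shape = 4.2+4 = 8.2, rate = 3.5+16.6 = 20.1).
Mode = (α−1)/β = 7.2/20.1 = 0.3582.
Mean = α/β = 8.2/20.1 = 0.4080.
The posterior is right-skewed, so the mean exceeds the mode.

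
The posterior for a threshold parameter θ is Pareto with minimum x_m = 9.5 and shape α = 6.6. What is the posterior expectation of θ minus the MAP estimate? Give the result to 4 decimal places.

1.6964

The Pareto density is strictly decreasing on [x_m, ∞), so the mode is x_m = 9.5000.
Mean = α·x_m/(α−1) = 6.6·9.5/5.6 = 11.1964.
Difference = 11.1964 − 9.5000 = 1.6964.
The mean is pulled above the mode by the posterior's right skew.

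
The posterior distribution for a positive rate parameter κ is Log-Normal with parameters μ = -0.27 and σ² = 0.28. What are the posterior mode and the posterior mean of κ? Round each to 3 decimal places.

Mode = exp(μ − σ²) = exp(-0.55) = 0.577.
Mean = exp(μ + σ²/2) = exp(-0.130) = 0.878.
The mean is pulled above the mode by the posterior's right skew.

MAP = 0.577; posterior mean = 0.878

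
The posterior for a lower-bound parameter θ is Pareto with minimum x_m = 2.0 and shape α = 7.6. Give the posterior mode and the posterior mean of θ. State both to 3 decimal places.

The Pareto density is strictly decreasing on [x_m, ∞), so the mode is x_m = 2.000.
Mean = α·x_m/(α−1) = 7.6·2.0/6.6 = 2.303.

MAP = 2.000; posterior mean = 2.303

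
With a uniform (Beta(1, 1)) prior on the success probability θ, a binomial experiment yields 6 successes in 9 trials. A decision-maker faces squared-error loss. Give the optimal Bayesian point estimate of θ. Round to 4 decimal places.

0.6364

Posterior: Beta(1+6, 1+3) = Beta(7, 4).
Mode = (7−1)/(7+4−2) = 6/9 = 0.6667.
With a flat prior the MAP equals the MLE, 6/9.
Mean = 7/(7+4) = 7/11 = 0.6364.
Squared-error loss ⇒ the optimal estimator is the posterior mean.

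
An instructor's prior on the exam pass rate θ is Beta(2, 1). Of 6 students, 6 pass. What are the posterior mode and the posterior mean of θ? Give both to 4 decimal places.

MAP = 1.0000, posterior mean = 0.8889

Posterior: Beta(2+6, 1+0) = Beta(8, 1).
Since β = 1 ≤ 1 and α > 1, the Beta density is monotone increasing on [0,1]; the mode is at 1.
Mean = 8/(8+1) = 0.8889.
The mean is pulled below the mode by the posterior's left skew.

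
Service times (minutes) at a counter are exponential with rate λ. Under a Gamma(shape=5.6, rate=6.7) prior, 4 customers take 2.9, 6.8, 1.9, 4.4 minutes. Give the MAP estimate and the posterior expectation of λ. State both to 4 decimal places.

Σ times = 16.0. Posterior: Gamma(shape = 5.6+4 = 9.6, rate = 6.7+16.0 = 22.7).
Mode = (α−1)/β = 8.6/22.7 = 0.3789.
Mean = α/β = 9.6/22.7 = 0.4229.

MAP = 0.3789; posterior mean = 0.4229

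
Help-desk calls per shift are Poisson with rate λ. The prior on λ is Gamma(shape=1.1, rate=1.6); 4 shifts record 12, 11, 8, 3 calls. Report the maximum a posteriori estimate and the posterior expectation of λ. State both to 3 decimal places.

MAP = 6.089, posterior mean = 6.268

Σ counts = 34. Posterior: Gamma(shape = 1.1+34 = 35.1, rate = 1.6+4 = 5.6).
Mode = (α−1)/β = 34.1/5.6 = 6.089.
Mean = α/β = 35.1/5.6 = 6.268.
The mean is pulled above the mode by the posterior's right skew.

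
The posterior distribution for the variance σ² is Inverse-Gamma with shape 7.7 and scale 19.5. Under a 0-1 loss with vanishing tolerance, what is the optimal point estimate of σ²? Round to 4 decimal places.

2.2414

Mode = β/(α+1) = 19.5/8.7 = 2.2414.
Mean = β/(α−1) = 19.5/6.7 = 2.9104.
This is the posterior mode — the MAP estimate.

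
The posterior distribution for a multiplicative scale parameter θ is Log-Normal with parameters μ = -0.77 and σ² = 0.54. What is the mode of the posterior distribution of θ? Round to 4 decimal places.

Mode = exp(μ − σ²) = exp(-1.31) = 0.2698.
Mean = exp(μ + σ²/2) = exp(-0.500) = 0.6065.
This is the posterior mode — the MAP estimate.

0.2698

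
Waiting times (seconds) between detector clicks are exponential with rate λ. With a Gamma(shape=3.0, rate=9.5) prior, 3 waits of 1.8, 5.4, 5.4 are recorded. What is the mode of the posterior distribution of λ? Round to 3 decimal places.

Σ times = 12.6. Posterior: Gamma(shape = 3.0+3 = 6.0, rate = 9.5+12.6 = 22.1).
Mode = (α−1)/β = 5.0/22.1 = 0.226.
Mean = α/β = 6.0/22.1 = 0.271.
This is the posterior mode — the MAP estimate.

0.226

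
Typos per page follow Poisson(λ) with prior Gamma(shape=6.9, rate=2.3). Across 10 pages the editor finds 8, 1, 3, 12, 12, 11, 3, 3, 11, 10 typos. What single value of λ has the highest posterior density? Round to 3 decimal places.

Σ counts = 74. Posterior: Gamma(shape = 6.9+74 = 80.9, rate = 2.3+10 = 12.3).
Mode = (α−1)/β = 79.9/12.3 = 6.496.
Mean = α/β = 80.9/12.3 = 6.577.
This is the posterior mode — the MAP estimate.

6.496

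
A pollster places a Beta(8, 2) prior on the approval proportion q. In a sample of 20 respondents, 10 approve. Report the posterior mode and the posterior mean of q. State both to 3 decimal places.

MAP = 0.607, posterior mean = 0.600

Posterior: Beta(8+10, 2+10) = Beta(18, 12).
Mode = (18−1)/(18+12−2) = 17/28 = 0.607.
Mean = 18/(18+12) = 18/30 = 0.600.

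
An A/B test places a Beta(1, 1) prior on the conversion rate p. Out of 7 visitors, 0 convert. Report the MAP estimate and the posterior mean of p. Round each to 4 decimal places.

MAP estimate = 0.0000, posterior mean = 0.1111

Posterior: Beta(1+0, 1+7) = Beta(1, 8).
Since α = 1 ≤ 1 and β > 1, the Beta density is monotone decreasing on [0,1]; the mode is at 0.
Mean = 1/(1+8) = 0.1111.
The posterior is right-skewed, so the mean exceeds the mode.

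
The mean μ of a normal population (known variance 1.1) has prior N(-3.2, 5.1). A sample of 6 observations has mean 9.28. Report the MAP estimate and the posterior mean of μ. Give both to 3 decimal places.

Posterior for μ is Normal. Precision-weighted mean: (1/5.1·-3.2 + 6/1.1·9.28) / (1/5.1 + 6/1.1) = 8.847.
A Normal posterior is symmetric, so mode = mean.

MAP: 8.847. Posterior mean: 8.847.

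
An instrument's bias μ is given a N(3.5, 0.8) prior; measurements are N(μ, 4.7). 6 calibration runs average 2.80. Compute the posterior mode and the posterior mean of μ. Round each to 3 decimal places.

Posterior for μ is Normal. Precision-weighted mean: (1/0.8·3.5 + 6/4.7·2.80) / (1/0.8 + 6/4.7) = 3.146.
A Normal posterior is symmetric, so mode = mean.

μ_MAP = 3.146, E[μ|data] = 3.146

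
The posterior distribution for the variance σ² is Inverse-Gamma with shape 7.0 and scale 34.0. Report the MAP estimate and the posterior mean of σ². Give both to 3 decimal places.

Mode = β/(α+1) = 34.0/8.0 = 4.250.
Mean = β/(α−1) = 34.0/6.0 = 5.667.
Mean > mode: the posterior has a right tail.

MAP: 4.250. Posterior mean: 5.667.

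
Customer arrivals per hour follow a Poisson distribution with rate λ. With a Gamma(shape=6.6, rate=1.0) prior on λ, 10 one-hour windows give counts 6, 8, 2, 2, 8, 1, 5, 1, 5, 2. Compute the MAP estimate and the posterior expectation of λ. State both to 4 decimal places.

Σ counts = 40. Posterior: Gamma(shape = 6.6+40 = 46.6, rate = 1.0+10 = 11.0).
Mode = (α−1)/β = 45.6/11.0 = 4.1455.
Mean = α/β = 46.6/11.0 = 4.2364.

MAP estimate = 4.1455, posterior expectation = 4.2364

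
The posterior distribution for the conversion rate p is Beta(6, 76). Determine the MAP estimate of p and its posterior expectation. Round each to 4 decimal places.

MAP: 0.0625. Posterior mean: 0.0732.

Mode = (6−1)/(6+76−2) = 5/80 = 0.0625.
Mean = 6/(6+76) = 6/82 = 0.0732.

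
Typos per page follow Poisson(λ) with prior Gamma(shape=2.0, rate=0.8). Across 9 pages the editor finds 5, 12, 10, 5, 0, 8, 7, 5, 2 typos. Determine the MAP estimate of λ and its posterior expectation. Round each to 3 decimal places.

MAP estimate = 5.612, posterior expectation = 5.714

Σ counts = 54. Posterior: Gamma(shape = 2.0+54 = 56.0, rate = 0.8+9 = 9.8).
Mode = (α−1)/β = 55.0/9.8 = 5.612.
Mean = α/β = 56.0/9.8 = 5.714.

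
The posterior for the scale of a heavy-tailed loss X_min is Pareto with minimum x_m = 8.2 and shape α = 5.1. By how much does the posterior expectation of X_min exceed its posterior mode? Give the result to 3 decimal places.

The Pareto density is strictly decreasing on [x_m, ∞), so the mode is x_m = 8.200.
Mean = α·x_m/(α−1) = 5.1·8.2/4.1 = 10.200.
Difference = 10.200 − 8.200 = 2.000.

2.000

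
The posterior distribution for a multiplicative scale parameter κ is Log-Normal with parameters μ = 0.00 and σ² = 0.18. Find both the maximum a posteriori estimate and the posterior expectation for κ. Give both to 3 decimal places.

Mode = exp(μ − σ²) = exp(-0.18) = 0.835.
Mean = exp(μ + σ²/2) = exp(0.090) = 1.094.
Right-skewed posterior ⇒ mode < mean.

MAP = 0.835; posterior mean = 1.094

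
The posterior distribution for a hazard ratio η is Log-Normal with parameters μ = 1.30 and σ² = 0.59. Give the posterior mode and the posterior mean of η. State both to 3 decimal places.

Mode = exp(μ − σ²) = exp(0.71) = 2.034.
Mean = exp(μ + σ²/2) = exp(1.595) = 4.928.

η_MAP = 2.034, E[η|data] = 4.928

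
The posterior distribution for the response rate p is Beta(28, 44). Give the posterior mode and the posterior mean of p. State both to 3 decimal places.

Mode = (28−1)/(28+44−2) = 27/70 = 0.386.
Mean = 28/(28+44) = 28/72 = 0.389.

MAP = 0.386, posterior mean = 0.389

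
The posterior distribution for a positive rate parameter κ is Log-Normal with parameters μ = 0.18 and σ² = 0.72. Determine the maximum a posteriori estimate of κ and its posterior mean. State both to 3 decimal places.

Mode = exp(μ − σ²) = exp(-0.54) = 0.583.
Mean = exp(μ + σ²/2) = exp(0.540) = 1.716.
The mean is pulled above the mode by the posterior's right skew.

κ_MAP = 0.583, E[κ|data] = 1.716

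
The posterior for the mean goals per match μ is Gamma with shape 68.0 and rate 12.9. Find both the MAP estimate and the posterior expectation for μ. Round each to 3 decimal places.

MAP = 5.194, posterior mean = 5.271

Mode = (α−1)/β = 67.0/12.9 = 5.194.
Mean = α/β = 68.0/12.9 = 5.271.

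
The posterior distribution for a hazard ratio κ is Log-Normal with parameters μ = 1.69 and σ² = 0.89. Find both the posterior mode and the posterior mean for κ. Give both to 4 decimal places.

MAP = 2.2255, posterior mean = 8.4570

Mode = exp(μ − σ²) = exp(0.80) = 2.2255.
Mean = exp(μ + σ²/2) = exp(2.135) = 8.4570.
Mean > mode: the posterior has a right tail.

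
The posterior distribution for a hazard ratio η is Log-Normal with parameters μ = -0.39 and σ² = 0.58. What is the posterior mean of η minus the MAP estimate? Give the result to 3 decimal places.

Mode = exp(μ − σ²) = exp(-0.97) = 0.379.
Mean = exp(μ + σ²/2) = exp(-0.100) = 0.905.
Difference = 0.905 − 0.379 = 0.526.

0.526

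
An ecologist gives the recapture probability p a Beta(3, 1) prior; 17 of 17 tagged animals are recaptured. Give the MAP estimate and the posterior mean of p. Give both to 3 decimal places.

MAP = 1.000, posterior mean = 0.952

Posterior: Beta(3+17, 1+0) = Beta(20, 1).
Since β = 1 ≤ 1 and α > 1, the Beta density is monotone increasing on [0,1]; the mode is at 1.
Mean = 20/(20+1) = 0.952.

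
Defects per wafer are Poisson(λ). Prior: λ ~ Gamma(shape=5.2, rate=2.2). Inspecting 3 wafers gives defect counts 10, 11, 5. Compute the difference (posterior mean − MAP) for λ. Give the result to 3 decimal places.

Σ counts = 26. Posterior: Gamma(shape = 5.2+26 = 31.2, rate = 2.2+3 = 5.2).
Mode = (α−1)/β = 30.2/5.2 = 5.808.
Mean = α/β = 31.2/5.2 = 6.000.
Difference = 6.000 − 5.808 = 0.192.
The posterior is right-skewed, so the mean exceeds the mode.

0.192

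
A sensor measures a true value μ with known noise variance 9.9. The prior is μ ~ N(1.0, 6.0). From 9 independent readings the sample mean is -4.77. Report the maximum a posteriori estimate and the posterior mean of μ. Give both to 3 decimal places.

Posterior for μ is Normal. Precision-weighted mean: (1/6.0·1.0 + 9/9.9·-4.77) / (1/6.0 + 9/9.9) = -3.876.
A Normal posterior is symmetric, so mode = mean.

maximum a posteriori estimate = -3.876, posterior mean = -3.876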